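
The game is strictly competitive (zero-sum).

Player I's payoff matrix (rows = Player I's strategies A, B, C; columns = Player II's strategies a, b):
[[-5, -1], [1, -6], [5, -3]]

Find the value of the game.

-5/3

Row B is strictly dominated by row C, so Player I never plays it.
The remaining 2×2 game on (A, C) × (a, b) has no saddle point. Let Player I play A with probability p; indifference gives −5p + 5(1−p) = −p − 3(1−p), so p = 2/3.
Similarly Player II's optimal q on a is 1/6, and the value is -5·(1/6) + (-1)·(5/6) = -5/3.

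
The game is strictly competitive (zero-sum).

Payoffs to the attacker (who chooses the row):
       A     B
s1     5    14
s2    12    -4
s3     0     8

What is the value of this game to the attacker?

Row s3 is strictly dominated by row s1, so the attacker never plays it.
The remaining 2×2 game on (s1, s2) × (A, B) has no saddle point. Let the attacker play s1 with probability p; indifference gives 5p + 12(1−p) = 14p − 4(1−p), so p = 16/25.
Similarly the defender's optimal q on A is 18/25, and the value is 5·(18/25) + (14)·(7/25) = 188/25.

188/25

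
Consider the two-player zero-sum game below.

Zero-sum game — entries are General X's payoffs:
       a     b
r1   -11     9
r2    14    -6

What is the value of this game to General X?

Row minima are -11 and -6, so General X's maximin is -6; column maxima are 14 and 9, so General Y's minimax is 9. These differ, so the equilibrium is in mixed strategies.
Let General X play r1 with probability p. General Y is indifferent when −11p + 14(1−p) = 9p − 6(1−p), giving p = 1/2.
Let General Y play a with probability q. General X is indifferent when −11q + 9(1−q) = 14q − 6(1−q), giving q = 3/8.
The value is -11·(3/8) + (9)·(5/8) = 3/2.

3/2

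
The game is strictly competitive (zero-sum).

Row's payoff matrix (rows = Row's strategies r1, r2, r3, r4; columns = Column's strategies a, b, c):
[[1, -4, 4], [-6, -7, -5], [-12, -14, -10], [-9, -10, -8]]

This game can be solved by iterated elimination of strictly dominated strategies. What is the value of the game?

-4

Row r3 is strictly dominated by row r1 (1>-12, -4>-14, 4>-10); eliminate r3.
Row r2 is strictly dominated by row r1 (1>-6, -4>-7, 4>-5); eliminate r2.
Column c is strictly dominated by a for Column (1<4, -9<-8); eliminate c.
Column a is strictly dominated by b for Column (-4<1, -10<-9); eliminate a.
Row r4 is strictly dominated by row r1 (-4>-10); eliminate r4.
Only (r1, b) remains, with payoff -4.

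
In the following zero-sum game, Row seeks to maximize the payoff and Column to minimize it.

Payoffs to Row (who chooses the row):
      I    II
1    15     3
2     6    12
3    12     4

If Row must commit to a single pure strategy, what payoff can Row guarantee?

The worst-case payoff for each row is 1: 3, 2: 6, 3: 4.
The best of these is 6.

6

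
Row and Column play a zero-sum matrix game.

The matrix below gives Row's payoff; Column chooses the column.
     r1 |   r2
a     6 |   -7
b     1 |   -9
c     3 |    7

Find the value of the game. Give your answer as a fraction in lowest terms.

Row b is strictly dominated by row a, so Row never plays it.
The remaining 2×2 game on (a, c) × (r1, r2) has no saddle point. Let Row play a with probability p; indifference gives 6p + 3(1−p) = −7p + 7(1−p), so p = 4/17.
Similarly Column's optimal q on r1 is 14/17, and the value is 6·(14/17) + (-7)·(3/17) = 63/17.

63/17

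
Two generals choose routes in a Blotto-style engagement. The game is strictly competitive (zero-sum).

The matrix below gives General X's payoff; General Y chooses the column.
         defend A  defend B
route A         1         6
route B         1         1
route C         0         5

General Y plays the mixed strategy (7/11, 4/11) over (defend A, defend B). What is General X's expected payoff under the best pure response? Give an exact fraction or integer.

31/11

route A: (1)·(7/11) + (6)·(4/11) = 31/11.
route B: (1)·(7/11) + (1)·(4/11) = 1.
route C: (0)·(7/11) + (5)·(4/11) = 20/11.
The best pure response is route A with expected payoff 31/11.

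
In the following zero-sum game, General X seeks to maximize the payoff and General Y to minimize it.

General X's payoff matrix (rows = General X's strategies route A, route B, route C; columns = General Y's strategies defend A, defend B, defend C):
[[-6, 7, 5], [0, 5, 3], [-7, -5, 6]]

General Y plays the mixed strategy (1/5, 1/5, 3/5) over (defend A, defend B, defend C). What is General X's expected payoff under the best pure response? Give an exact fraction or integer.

16/5

route A: (-6)·(1/5) + (7)·(1/5) + (5)·(3/5) = 16/5.
route B: (0)·(1/5) + (5)·(1/5) + (3)·(3/5) = 14/5.
route C: (-7)·(1/5) + (-5)·(1/5) + (6)·(3/5) = 6/5.
The best pure response is route A with expected payoff 16/5.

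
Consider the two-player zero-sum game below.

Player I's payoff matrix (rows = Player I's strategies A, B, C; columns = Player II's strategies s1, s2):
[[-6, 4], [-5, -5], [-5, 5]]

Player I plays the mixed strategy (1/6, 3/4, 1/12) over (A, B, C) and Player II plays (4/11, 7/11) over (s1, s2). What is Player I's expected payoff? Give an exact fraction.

Against (4/11, 7/11), each row's expected payoff is A: 4/11; B: -5; C: 15/11.
Taking the (1/6, 3/4, 1/12)-weighted average: (1/6)·(4/11) + (3/4)·(-5) + (1/12)·(15/11) = -118/33.

-118/33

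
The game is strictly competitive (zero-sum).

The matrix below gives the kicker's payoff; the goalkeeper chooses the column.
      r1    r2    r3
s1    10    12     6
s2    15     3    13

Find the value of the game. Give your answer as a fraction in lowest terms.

Column r1 is strictly dominated by r3 for the goalkeeper (it gives the kicker more in every row).
The remaining 2×2 game on (s1, s2) × (r2, r3) has no saddle point. Let the kicker play s1 with probability p; indifference gives 12p + 3(1−p) = 6p + 13(1−p), so p = 5/8.
Similarly the goalkeeper's optimal q on r2 is 7/16, and the value is 12·(7/16) + (6)·(9/16) = 69/8.

69/8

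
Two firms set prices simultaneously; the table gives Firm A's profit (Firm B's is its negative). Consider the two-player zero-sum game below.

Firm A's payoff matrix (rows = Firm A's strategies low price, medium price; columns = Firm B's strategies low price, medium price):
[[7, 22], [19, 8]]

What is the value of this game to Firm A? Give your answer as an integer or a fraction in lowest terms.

Row minima are 7 and 8, so Firm A's maximin is 8; column maxima are 19 and 22, so Firm B's minimax is 19. These differ, so the equilibrium is in mixed strategies.
Let Firm A play low price with probability p. Firm B is indifferent when 7p + 19(1−p) = 22p + 8(1−p), giving p = 11/26.
Let Firm B play low price with probability q. Firm A is indifferent when 7q + 22(1−q) = 19q + 8(1−q), giving q = 7/13.
The value is 7·(7/13) + (22)·(6/13) = 181/13.

181/13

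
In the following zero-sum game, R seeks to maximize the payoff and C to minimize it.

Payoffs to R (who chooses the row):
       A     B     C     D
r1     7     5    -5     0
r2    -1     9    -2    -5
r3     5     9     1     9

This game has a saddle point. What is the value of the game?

Row minima: -5, -5, 1 → R's maximin is 1.
Column maxima: 7, 9, 1, 9 → C's minimax is 1.
They coincide at (r3, C), so the value is 1.

1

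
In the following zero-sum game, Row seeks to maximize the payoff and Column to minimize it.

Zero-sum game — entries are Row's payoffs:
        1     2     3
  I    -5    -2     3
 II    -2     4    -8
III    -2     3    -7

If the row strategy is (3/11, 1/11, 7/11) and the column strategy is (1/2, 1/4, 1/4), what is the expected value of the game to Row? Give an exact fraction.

Against (1/2, 1/4, 1/4), each row's expected payoff is I: -9/4; II: -2; III: -2.
Taking the (3/11, 1/11, 7/11)-weighted average: (3/11)·(-9/4) + (1/11)·(-2) + (7/11)·(-2) = -91/44.

-91/44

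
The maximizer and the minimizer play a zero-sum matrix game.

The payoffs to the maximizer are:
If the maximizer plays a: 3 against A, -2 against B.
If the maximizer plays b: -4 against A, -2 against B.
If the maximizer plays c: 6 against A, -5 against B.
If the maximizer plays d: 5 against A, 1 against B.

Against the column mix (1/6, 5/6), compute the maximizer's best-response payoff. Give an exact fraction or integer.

a: (3)·(1/6) + (-2)·(5/6) = -7/6.
b: (-4)·(1/6) + (-2)·(5/6) = -7/3.
c: (6)·(1/6) + (-5)·(5/6) = -19/6.
d: (5)·(1/6) + (1)·(5/6) = 5/3.
The best pure response is d with expected payoff 5/3.

5/3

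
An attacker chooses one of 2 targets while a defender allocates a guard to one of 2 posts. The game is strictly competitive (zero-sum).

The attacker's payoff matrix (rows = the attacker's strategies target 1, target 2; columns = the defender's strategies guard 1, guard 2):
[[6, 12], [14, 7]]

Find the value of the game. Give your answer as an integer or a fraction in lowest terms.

Row minima are 6 and 7, so the attacker's maximin is 7; column maxima are 14 and 12, so the defender's minimax is 12. These differ, so the equilibrium is in mixed strategies.
Let the attacker play target 1 with probability p. The defender is indifferent when 6p + 14(1−p) = 12p + 7(1−p), giving p = 7/13.
Let the defender play guard 1 with probability q. The attacker is indifferent when 6q + 12(1−q) = 14q + 7(1−q), giving q = 5/13.
The value is 6·(5/13) + (12)·(8/13) = 126/13.

126/13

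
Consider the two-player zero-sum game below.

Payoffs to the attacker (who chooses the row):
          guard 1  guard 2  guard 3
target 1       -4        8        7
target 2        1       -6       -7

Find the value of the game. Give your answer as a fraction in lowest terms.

-21/19

Column guard 2 is strictly dominated by guard 3 for the defender (it gives the attacker more in every row).
The remaining 2×2 game on (target 1, target 2) × (guard 1, guard 3) has no saddle point. Let the attacker play target 1 with probability p; indifference gives −4p + (1−p) = 7p − 7(1−p), so p = 8/19.
Similarly the defender's optimal q on guard 1 is 14/19, and the value is -4·(14/19) + (7)·(5/19) = -21/19.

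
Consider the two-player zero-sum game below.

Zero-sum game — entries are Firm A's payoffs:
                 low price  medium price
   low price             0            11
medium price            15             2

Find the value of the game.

Row minima are 0 and 2, so Firm A's maximin is 2; column maxima are 15 and 11, so Firm B's minimax is 11. These differ, so the equilibrium is in mixed strategies.
Let Firm A play low price with probability p. Firm B is indifferent when 15(1−p) = 11p + 2(1−p), giving p = 13/24.
Let Firm B play low price with probability q. Firm A is indifferent when 11(1−q) = 15q + 2(1−q), giving q = 3/8.
The value is 0·(3/8) + (11)·(5/8) = 55/8.

55/8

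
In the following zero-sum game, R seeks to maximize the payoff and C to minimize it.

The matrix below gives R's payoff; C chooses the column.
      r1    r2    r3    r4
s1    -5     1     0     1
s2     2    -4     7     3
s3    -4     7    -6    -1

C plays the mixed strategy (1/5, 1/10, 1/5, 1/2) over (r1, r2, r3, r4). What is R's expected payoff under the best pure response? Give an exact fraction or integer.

s1: (-5)·(1/5) + (1)·(1/10) + (0)·(1/5) + (1)·(1/2) = -2/5.
s2: (2)·(1/5) + (-4)·(1/10) + (7)·(1/5) + (3)·(1/2) = 29/10.
s3: (-4)·(1/5) + (7)·(1/10) + (-6)·(1/5) + (-1)·(1/2) = -9/5.
The best pure response is s2 with expected payoff 29/10.

29/10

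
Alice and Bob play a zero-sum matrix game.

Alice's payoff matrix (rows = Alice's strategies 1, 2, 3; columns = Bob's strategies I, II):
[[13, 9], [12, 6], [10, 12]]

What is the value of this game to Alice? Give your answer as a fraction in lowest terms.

Row 2 is strictly dominated by row 1, so Alice never plays it.
The remaining 2×2 game on (1, 3) × (I, II) has no saddle point. Let Alice play 1 with probability p; indifference gives 13p + 10(1−p) = 9p + 12(1−p), so p = 1/3.
Similarly Bob's optimal q on I is 1/2, and the value is 13·(1/2) + (9)·(1/2) = 11.

11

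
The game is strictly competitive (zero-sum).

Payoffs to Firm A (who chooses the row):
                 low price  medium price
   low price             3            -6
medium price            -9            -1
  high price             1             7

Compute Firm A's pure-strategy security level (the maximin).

1

The worst-case payoff for each row is low price: -6, medium price: -9, high price: 1.
The best of these is 1.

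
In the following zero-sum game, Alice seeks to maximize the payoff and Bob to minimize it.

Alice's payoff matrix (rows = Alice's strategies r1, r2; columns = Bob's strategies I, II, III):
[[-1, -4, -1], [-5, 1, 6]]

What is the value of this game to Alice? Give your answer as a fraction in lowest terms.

Column III is strictly dominated by II for Bob (it gives Alice more in every row).
The remaining 2×2 game on (r1, r2) × (I, II) has no saddle point. Let Alice play r1 with probability p; indifference gives −p − 5(1−p) = −4p + (1−p), so p = 2/3.
Similarly Bob's optimal q on I is 5/9, and the value is -1·(5/9) + (-4)·(4/9) = -7/3.

-7/3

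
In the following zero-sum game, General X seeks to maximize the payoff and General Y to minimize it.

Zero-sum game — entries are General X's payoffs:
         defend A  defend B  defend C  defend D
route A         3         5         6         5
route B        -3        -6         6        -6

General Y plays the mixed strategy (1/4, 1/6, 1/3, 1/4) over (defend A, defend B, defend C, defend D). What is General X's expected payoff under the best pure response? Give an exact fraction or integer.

29/6

route A: (3)·(1/4) + (5)·(1/6) + (6)·(1/3) + (5)·(1/4) = 29/6.
route B: (-3)·(1/4) + (-6)·(1/6) + (6)·(1/3) + (-6)·(1/4) = -5/4.
The best pure response is route A with expected payoff 29/6.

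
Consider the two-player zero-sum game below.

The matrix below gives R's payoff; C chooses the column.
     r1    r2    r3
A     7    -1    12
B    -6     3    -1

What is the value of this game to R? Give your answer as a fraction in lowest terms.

Column r3 is strictly dominated by r1 for C (it gives R more in every row).
The remaining 2×2 game on (A, B) × (r1, r2) has no saddle point. Let R play A with probability p; indifference gives 7p − 6(1−p) = −p + 3(1−p), so p = 9/17.
Similarly C's optimal q on r1 is 4/17, and the value is 7·(4/17) + (-1)·(13/17) = 15/17.

15/17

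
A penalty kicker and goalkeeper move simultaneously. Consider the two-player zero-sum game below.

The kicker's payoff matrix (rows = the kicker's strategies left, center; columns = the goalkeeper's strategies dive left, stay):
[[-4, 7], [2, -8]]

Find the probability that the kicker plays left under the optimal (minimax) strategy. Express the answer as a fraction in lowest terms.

10/21

Row minima are -4 and -8, so the kicker's maximin is -4; column maxima are 2 and 7, so the goalkeeper's minimax is 2. These differ, so the equilibrium is in mixed strategies.
Let the kicker play left with probability p. The goalkeeper is indifferent when −4p + 2(1−p) = 7p − 8(1−p), giving p = 10/21.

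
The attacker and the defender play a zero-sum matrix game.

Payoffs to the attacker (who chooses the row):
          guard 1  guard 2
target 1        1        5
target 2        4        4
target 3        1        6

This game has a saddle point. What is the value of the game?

4

Row minima: 1, 4, 1 → the attacker's maximin is 4.
Column maxima: 4, 6 → the defender's minimax is 4.
They coincide at (target 2, guard 1), so the value is 4.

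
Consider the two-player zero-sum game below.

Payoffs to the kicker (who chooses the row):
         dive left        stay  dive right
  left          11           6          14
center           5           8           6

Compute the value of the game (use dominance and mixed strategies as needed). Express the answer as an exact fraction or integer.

29/4

Column dive right is strictly dominated by dive left for the goalkeeper (it gives the kicker more in every row).
The remaining 2×2 game on (left, center) × (dive left, stay) has no saddle point. Let the kicker play left with probability p; indifference gives 11p + 5(1−p) = 6p + 8(1−p), so p = 3/8.
Similarly the goalkeeper's optimal q on dive left is 1/4, and the value is 11·(1/4) + (6)·(3/4) = 29/4.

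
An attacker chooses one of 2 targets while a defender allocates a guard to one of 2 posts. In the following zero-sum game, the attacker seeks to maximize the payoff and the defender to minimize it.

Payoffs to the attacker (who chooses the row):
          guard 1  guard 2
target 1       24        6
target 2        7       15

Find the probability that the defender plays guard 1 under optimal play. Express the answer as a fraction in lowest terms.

9/26

Row minima are 6 and 7, so the attacker's maximin is 7; column maxima are 24 and 15, so the defender's minimax is 15. These differ, so the equilibrium is in mixed strategies.
Let the defender play guard 1 with probability q. The attacker is indifferent when 24q + 6(1−q) = 7q + 15(1−q), giving q = 9/26.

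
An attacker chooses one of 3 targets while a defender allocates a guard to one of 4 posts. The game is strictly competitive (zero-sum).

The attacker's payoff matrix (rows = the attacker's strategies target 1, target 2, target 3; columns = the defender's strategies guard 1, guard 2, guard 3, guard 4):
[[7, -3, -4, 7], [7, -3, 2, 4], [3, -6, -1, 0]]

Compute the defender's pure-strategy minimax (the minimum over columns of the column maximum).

The worst case (largest entry) in each column is guard 1: 7, guard 2: -3, guard 3: 2, guard 4: 7.
The best (smallest) of these is -3.

-3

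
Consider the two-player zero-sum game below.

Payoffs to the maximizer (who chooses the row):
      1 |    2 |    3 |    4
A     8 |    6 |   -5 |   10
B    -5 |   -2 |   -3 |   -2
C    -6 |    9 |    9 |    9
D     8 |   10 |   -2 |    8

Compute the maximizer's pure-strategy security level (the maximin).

The worst-case payoff for each row is A: -5, B: -5, C: -6, D: -2.
The best of these is -2.

-2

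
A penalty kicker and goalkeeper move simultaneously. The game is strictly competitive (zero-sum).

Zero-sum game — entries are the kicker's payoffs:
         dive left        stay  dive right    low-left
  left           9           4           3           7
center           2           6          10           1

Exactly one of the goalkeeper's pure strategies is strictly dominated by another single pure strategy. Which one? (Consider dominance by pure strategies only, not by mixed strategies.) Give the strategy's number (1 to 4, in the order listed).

The goalkeeper prefers columns that give the kicker less. Compare dive left with low-left: 7 < 9, 1 < 2.
So low-left strictly dominates dive left for the goalkeeper; dive left is strictly dominated.

1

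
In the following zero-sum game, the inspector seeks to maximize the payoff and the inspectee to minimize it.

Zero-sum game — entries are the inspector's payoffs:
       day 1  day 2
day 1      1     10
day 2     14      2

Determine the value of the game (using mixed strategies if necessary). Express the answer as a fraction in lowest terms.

Row minima are 1 and 2, so the inspector's maximin is 2; column maxima are 14 and 10, so the inspectee's minimax is 10. These differ, so the equilibrium is in mixed strategies.
Let the inspector play day 1 with probability p. The inspectee is indifferent when p + 14(1−p) = 10p + 2(1−p), giving p = 4/7.
Let the inspectee play day 1 with probability q. The inspector is indifferent when q + 10(1−q) = 14q + 2(1−q), giving q = 8/21.
The value is 1·(8/21) + (10)·(13/21) = 46/7.

46/7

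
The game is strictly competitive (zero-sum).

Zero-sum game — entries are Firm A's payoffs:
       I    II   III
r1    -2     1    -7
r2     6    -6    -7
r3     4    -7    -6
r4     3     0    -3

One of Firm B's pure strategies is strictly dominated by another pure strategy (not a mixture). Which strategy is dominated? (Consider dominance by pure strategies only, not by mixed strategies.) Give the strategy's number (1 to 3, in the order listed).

Firm B prefers columns that give Firm A less. Compare I with III: -7 < -2, -7 < 6, -6 < 4, -3 < 3.
So III strictly dominates I for Firm B; I is strictly dominated.

1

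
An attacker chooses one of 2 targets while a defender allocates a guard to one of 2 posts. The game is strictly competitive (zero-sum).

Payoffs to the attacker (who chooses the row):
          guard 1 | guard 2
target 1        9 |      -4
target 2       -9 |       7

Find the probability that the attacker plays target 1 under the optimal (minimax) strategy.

Row minima are -4 and -9, so the attacker's maximin is -4; column maxima are 9 and 7, so the defender's minimax is 7. These differ, so the equilibrium is in mixed strategies.
Let the attacker play target 1 with probability p. The defender is indifferent when 9p − 9(1−p) = −4p + 7(1−p), giving p = 16/29.

16/29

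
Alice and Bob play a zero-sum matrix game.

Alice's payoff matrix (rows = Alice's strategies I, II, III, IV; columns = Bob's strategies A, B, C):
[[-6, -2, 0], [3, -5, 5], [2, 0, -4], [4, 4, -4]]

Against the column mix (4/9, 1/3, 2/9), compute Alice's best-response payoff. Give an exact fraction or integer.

20/9

I: (-6)·(4/9) + (-2)·(1/3) + (0)·(2/9) = -10/3.
II: (3)·(4/9) + (-5)·(1/3) + (5)·(2/9) = 7/9.
III: (2)·(4/9) + (0)·(1/3) + (-4)·(2/9) = 0.
IV: (4)·(4/9) + (4)·(1/3) + (-4)·(2/9) = 20/9.
The best pure response is IV with expected payoff 20/9.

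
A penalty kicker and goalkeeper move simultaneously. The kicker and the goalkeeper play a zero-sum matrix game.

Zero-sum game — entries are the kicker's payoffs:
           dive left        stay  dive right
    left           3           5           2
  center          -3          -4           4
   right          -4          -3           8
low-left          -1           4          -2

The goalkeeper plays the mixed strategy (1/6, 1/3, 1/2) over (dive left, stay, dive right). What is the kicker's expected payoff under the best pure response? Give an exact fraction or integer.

19/6

left: (3)·(1/6) + (5)·(1/3) + (2)·(1/2) = 19/6.
center: (-3)·(1/6) + (-4)·(1/3) + (4)·(1/2) = 1/6.
right: (-4)·(1/6) + (-3)·(1/3) + (8)·(1/2) = 7/3.
low-left: (-1)·(1/6) + (4)·(1/3) + (-2)·(1/2) = 1/6.
The best pure response is left with expected payoff 19/6.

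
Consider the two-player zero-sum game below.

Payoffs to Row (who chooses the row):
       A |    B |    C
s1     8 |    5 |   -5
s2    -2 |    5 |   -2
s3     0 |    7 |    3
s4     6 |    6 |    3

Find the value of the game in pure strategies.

3

Row minima: -5, -2, 0, 3 → Row's maximin is 3.
Column maxima: 8, 7, 3 → Column's minimax is 3.
They coincide at (s4, C), so the value is 3.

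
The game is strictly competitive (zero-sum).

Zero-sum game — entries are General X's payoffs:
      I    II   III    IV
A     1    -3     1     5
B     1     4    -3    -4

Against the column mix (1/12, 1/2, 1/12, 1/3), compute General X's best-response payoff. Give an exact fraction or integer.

A: (1)·(1/12) + (-3)·(1/2) + (1)·(1/12) + (5)·(1/3) = 1/3.
B: (1)·(1/12) + (4)·(1/2) + (-3)·(1/12) + (-4)·(1/3) = 1/2.
The best pure response is B with expected payoff 1/2.

1/2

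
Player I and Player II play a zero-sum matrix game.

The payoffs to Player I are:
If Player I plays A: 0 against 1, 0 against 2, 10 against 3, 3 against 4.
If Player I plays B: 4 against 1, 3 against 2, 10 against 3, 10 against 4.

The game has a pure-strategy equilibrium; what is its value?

Row minima: 0, 3 → Player I's maximin is 3.
Column maxima: 4, 3, 10, 10 → Player II's minimax is 3.
They coincide at (B, 2), so the value is 3.

3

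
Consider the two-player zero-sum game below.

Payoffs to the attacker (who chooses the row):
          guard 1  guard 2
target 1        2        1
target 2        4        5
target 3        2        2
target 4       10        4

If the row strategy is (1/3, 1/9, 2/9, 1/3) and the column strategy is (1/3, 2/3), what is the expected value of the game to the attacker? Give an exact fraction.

Against (1/3, 2/3), each row's expected payoff is target 1: 4/3; target 2: 14/3; target 3: 2; target 4: 6.
Taking the (1/3, 1/9, 2/9, 1/3)-weighted average: (1/3)·(4/3) + (1/9)·(14/3) + (2/9)·(2) + (1/3)·(6) = 92/27.

92/27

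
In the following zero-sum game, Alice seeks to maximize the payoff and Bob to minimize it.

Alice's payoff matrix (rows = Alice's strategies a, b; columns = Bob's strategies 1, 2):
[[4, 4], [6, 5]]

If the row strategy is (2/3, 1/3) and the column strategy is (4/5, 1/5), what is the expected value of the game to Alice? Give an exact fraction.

23/5

Against (4/5, 1/5), each row's expected payoff is a: 4; b: 29/5.
Taking the (2/3, 1/3)-weighted average: (2/3)·(4) + (1/3)·(29/5) = 23/5.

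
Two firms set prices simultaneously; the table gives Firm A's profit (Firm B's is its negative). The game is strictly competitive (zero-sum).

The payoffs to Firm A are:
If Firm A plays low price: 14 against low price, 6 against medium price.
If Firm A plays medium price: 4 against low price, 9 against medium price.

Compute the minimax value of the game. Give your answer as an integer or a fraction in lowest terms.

Row minima are 6 and 4, so Firm A's maximin is 6; column maxima are 14 and 9, so Firm B's minimax is 9. These differ, so the equilibrium is in mixed strategies.
Let Firm A play low price with probability p. Firm B is indifferent when 14p + 4(1−p) = 6p + 9(1−p), giving p = 5/13.
Let Firm B play low price with probability q. Firm A is indifferent when 14q + 6(1−q) = 4q + 9(1−q), giving q = 3/13.
The value is 14·(3/13) + (6)·(10/13) = 102/13.

102/13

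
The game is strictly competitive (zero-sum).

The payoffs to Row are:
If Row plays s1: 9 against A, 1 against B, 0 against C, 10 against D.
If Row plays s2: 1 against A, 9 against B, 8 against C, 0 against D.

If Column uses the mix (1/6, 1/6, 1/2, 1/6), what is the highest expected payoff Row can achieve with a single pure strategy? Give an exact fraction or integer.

s1: (9)·(1/6) + (1)·(1/6) + (0)·(1/2) + (10)·(1/6) = 10/3.
s2: (1)·(1/6) + (9)·(1/6) + (8)·(1/2) + (0)·(1/6) = 17/3.
The best pure response is s2 with expected payoff 17/3.

17/3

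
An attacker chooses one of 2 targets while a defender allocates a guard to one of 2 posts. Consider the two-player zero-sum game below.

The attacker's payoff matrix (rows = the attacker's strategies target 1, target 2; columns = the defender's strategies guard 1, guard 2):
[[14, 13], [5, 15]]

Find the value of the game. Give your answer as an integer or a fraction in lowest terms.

Row minima are 13 and 5, so the attacker's maximin is 13; column maxima are 14 and 15, so the defender's minimax is 14. These differ, so the equilibrium is in mixed strategies.
Let the attacker play target 1 with probability p. The defender is indifferent when 14p + 5(1−p) = 13p + 15(1−p), giving p = 10/11.
Let the defender play guard 1 with probability q. The attacker is indifferent when 14q + 13(1−q) = 5q + 15(1−q), giving q = 2/11.
The value is 14·(2/11) + (13)·(9/11) = 145/11.

145/11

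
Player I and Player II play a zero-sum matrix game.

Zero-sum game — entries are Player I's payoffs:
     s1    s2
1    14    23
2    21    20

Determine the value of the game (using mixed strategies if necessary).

203/10

Row minima are 14 and 20, so Player I's maximin is 20; column maxima are 21 and 23, so Player II's minimax is 21. These differ, so the equilibrium is in mixed strategies.
Let Player I play 1 with probability p. Player II is indifferent when 14p + 21(1−p) = 23p + 20(1−p), giving p = 1/10.
Let Player II play s1 with probability q. Player I is indifferent when 14q + 23(1−q) = 21q + 20(1−q), giving q = 3/10.
The value is 14·(3/10) + (23)·(7/10) = 203/10.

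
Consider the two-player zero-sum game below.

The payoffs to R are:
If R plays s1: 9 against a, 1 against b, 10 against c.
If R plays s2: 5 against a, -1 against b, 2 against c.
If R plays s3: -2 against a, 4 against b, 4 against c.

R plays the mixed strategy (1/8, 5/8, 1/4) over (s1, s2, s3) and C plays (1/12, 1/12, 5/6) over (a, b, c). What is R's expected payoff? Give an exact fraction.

Against (1/12, 1/12, 5/6), each row's expected payoff is s1: 55/6; s2: 2; s3: 7/2.
Taking the (1/8, 5/8, 1/4)-weighted average: (1/8)·(55/6) + (5/8)·(2) + (1/4)·(7/2) = 157/48.

157/48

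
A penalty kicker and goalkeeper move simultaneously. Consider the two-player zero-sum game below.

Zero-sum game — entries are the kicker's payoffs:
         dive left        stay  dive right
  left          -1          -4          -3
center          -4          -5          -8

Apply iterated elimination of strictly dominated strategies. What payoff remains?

-4

Column dive left is strictly dominated by stay for the goalkeeper (-4<-1, -5<-4); eliminate dive left.
Row center is strictly dominated by row left (-4>-5, -3>-8); eliminate center.
Column dive right is strictly dominated by stay for the goalkeeper (-4<-3); eliminate dive right.
Only (left, stay) remains, with payoff -4.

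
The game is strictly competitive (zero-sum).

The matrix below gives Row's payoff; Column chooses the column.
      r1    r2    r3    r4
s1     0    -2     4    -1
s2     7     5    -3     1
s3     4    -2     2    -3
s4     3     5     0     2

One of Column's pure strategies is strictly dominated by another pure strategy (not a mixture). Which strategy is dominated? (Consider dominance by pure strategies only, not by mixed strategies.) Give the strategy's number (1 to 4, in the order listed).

1

Column prefers columns that give Row less. Compare r1 with r4: -1 < 0, 1 < 7, -3 < 4, 2 < 3.
So r4 strictly dominates r1 for Column; r1 is strictly dominated.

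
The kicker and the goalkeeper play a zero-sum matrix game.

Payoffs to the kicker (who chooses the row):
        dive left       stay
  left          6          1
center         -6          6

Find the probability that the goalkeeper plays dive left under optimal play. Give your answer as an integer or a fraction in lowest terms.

Row minima are 1 and -6, so the kicker's maximin is 1; column maxima are 6 and 6, so the goalkeeper's minimax is 6. These differ, so the equilibrium is in mixed strategies.
Let the goalkeeper play dive left with probability q. The kicker is indifferent when 6q + (1−q) = −6q + 6(1−q), giving q = 5/17.

5/17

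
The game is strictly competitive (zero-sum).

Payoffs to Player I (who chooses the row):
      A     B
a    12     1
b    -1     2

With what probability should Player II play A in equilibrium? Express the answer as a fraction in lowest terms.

1/14

Row minima are 1 and -1, so Player I's maximin is 1; column maxima are 12 and 2, so Player II's minimax is 2. These differ, so the equilibrium is in mixed strategies.
Let Player II play A with probability q. Player I is indifferent when 12q + (1−q) = −q + 2(1−q), giving q = 1/14.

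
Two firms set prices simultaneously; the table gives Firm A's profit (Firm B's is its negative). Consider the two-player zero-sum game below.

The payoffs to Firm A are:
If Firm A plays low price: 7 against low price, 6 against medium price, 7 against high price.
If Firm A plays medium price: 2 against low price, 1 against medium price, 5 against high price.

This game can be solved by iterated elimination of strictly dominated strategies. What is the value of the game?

Column low price is strictly dominated by medium price for Firm B (6<7, 1<2); eliminate low price.
Row medium price is strictly dominated by row low price (6>1, 7>5); eliminate medium price.
Column high price is strictly dominated by medium price for Firm B (6<7); eliminate high price.
Only (low price, medium price) remains, with payoff 6.

6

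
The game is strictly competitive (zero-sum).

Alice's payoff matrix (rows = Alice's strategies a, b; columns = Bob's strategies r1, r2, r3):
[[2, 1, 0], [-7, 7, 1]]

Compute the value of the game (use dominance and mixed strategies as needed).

Column r2 is strictly dominated by r3 for Bob (it gives Alice more in every row).
The remaining 2×2 game on (a, b) × (r1, r3) has no saddle point. Let Alice play a with probability p; indifference gives 2p − 7(1−p) = (1−p), so p = 4/5.
Similarly Bob's optimal q on r1 is 1/10, and the value is 2·(1/10) + (0)·(9/10) = 1/5.

1/5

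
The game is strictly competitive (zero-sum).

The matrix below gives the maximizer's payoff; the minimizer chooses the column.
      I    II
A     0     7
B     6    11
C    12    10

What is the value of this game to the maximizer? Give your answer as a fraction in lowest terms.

Row A is strictly dominated by row B, so the maximizer never plays it.
The remaining 2×2 game on (B, C) × (I, II) has no saddle point. Let the maximizer play B with probability p; indifference gives 6p + 12(1−p) = 11p + 10(1−p), so p = 2/7.
Similarly the minimizer's optimal q on I is 1/7, and the value is 6·(1/7) + (11)·(6/7) = 72/7.

72/7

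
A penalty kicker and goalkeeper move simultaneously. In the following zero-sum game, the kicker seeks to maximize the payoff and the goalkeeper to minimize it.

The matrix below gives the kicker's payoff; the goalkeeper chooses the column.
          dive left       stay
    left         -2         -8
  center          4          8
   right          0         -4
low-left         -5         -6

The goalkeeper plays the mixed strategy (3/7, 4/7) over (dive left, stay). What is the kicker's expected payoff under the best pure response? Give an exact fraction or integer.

44/7

left: (-2)·(3/7) + (-8)·(4/7) = -38/7.
center: (4)·(3/7) + (8)·(4/7) = 44/7.
right: (0)·(3/7) + (-4)·(4/7) = -16/7.
low-left: (-5)·(3/7) + (-6)·(4/7) = -39/7.
The best pure response is center with expected payoff 44/7.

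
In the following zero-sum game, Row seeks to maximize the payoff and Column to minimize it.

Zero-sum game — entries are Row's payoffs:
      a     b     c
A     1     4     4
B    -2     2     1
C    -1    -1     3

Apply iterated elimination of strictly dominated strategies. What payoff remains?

1

Row B is strictly dominated by row A (1>-2, 4>2, 4>1); eliminate B.
Column c is strictly dominated by a for Column (1<4, -1<3); eliminate c.
Row C is strictly dominated by row A (1>-1, 4>-1); eliminate C.
Column b is strictly dominated by a for Column (1<4); eliminate b.
Only (A, a) remains, with payoff 1.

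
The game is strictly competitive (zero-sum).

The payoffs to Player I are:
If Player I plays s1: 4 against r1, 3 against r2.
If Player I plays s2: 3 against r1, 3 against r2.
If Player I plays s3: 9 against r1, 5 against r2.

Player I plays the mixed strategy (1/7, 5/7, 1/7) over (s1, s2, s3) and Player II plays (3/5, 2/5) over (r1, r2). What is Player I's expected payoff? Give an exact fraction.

26/7

Against (3/5, 2/5), each row's expected payoff is s1: 18/5; s2: 3; s3: 37/5.
Taking the (1/7, 5/7, 1/7)-weighted average: (1/7)·(18/5) + (5/7)·(3) + (1/7)·(37/5) = 26/7.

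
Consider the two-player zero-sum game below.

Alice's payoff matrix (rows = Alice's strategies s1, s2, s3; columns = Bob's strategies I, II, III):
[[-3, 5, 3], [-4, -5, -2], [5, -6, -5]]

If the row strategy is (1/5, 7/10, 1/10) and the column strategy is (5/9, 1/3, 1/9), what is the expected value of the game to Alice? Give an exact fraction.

Against (5/9, 1/3, 1/9), each row's expected payoff is s1: 1/3; s2: -37/9; s3: 2/9.
Taking the (1/5, 7/10, 1/10)-weighted average: (1/5)·(1/3) + (7/10)·(-37/9) + (1/10)·(2/9) = -251/90.

-251/90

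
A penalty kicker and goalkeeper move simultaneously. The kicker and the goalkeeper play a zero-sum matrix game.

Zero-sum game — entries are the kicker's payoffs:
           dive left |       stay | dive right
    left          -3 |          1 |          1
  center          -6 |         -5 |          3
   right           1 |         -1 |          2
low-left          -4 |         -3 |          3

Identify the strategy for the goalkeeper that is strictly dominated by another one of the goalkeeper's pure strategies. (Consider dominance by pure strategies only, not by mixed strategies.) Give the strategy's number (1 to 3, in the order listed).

3

The goalkeeper prefers columns that give the kicker less. Compare dive right with dive left: -3 < 1, -6 < 3, 1 < 2, -4 < 3.
So dive left strictly dominates dive right for the goalkeeper; dive right is strictly dominated.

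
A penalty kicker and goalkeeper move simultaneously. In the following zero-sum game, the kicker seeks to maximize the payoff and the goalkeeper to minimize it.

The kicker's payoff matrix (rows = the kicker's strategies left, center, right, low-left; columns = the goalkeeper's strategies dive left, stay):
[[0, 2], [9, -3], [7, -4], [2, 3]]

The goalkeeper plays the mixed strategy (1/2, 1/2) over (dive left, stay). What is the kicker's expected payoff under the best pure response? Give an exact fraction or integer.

left: (0)·(1/2) + (2)·(1/2) = 1.
center: (9)·(1/2) + (-3)·(1/2) = 3.
right: (7)·(1/2) + (-4)·(1/2) = 3/2.
low-left: (2)·(1/2) + (3)·(1/2) = 5/2.
The best pure response is center with expected payoff 3.

3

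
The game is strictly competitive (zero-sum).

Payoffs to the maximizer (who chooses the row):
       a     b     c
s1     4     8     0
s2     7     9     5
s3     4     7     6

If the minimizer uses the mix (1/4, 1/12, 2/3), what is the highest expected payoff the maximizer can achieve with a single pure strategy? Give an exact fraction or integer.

35/6

s1: (4)·(1/4) + (8)·(1/12) + (0)·(2/3) = 5/3.
s2: (7)·(1/4) + (9)·(1/12) + (5)·(2/3) = 35/6.
s3: (4)·(1/4) + (7)·(1/12) + (6)·(2/3) = 67/12.
The best pure response is s2 with expected payoff 35/6.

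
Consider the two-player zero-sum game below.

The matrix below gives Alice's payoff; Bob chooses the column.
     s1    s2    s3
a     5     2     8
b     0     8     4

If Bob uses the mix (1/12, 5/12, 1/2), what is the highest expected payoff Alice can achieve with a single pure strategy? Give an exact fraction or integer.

a: (5)·(1/12) + (2)·(5/12) + (8)·(1/2) = 21/4.
b: (0)·(1/12) + (8)·(5/12) + (4)·(1/2) = 16/3.
The best pure response is b with expected payoff 16/3.

16/3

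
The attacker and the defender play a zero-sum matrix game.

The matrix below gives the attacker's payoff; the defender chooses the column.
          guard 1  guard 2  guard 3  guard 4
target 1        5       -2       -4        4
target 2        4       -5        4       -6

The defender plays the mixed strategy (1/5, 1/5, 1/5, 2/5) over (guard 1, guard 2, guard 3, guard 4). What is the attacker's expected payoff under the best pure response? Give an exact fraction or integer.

target 1: (5)·(1/5) + (-2)·(1/5) + (-4)·(1/5) + (4)·(2/5) = 7/5.
target 2: (4)·(1/5) + (-5)·(1/5) + (4)·(1/5) + (-6)·(2/5) = -9/5.
The best pure response is target 1 with expected payoff 7/5.

7/5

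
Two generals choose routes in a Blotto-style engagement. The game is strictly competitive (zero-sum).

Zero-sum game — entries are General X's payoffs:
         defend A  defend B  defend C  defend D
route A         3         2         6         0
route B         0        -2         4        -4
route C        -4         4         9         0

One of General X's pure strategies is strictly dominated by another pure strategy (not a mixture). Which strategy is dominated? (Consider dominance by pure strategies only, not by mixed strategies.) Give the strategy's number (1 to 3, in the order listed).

2

Compare route B with route A: 3 > 0, 2 > -2, 6 > 4, 0 > -4.
So route A strictly dominates route B for General X; route B is strictly dominated.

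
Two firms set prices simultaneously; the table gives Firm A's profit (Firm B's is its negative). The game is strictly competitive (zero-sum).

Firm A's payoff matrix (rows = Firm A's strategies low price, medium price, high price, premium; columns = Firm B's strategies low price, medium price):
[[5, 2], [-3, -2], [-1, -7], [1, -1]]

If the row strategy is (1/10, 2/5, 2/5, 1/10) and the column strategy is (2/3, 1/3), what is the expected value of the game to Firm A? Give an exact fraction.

-11/6

Against (2/3, 1/3), each row's expected payoff is low price: 4; medium price: -8/3; high price: -3; premium: 1/3.
Taking the (1/10, 2/5, 2/5, 1/10)-weighted average: (1/10)·(4) + (2/5)·(-8/3) + (2/5)·(-3) + (1/10)·(1/3) = -11/6.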